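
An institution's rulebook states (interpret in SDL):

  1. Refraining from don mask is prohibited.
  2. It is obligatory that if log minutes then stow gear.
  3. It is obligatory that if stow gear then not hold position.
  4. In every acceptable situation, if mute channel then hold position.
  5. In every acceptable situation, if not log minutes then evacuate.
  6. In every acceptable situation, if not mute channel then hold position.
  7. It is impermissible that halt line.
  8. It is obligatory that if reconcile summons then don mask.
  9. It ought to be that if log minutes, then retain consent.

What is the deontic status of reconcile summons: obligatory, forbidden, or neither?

Neither

Premise 8 is O(reconcile_summons → don_mask); even if O(don_mask) held, inferring O(reconcile_summons) would be affirming the consequent — invalid.
No premise or chain of K-axiom applications forces O(reconcile_summons), and none forces O(¬reconcile_summons). So reconcile_summons is neither obligatory nor forbidden under these norms.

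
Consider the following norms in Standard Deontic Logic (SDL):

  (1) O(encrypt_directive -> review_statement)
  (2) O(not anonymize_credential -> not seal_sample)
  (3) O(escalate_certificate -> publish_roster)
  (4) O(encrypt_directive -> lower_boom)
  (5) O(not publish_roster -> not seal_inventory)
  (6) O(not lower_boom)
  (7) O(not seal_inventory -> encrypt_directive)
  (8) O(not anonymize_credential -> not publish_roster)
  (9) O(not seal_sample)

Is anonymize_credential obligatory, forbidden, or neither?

Obligatory

Premise 6 gives O(not lower_boom).
The contrapositive of premise 4 (O(encrypt_directive -> lower_boom)) is O(not lower_boom -> not encrypt_directive), and O(not lower_boom) is already established, so O(not encrypt_directive).
Premise 7 is O(not seal_inventory -> encrypt_directive); contrapositively O(not encrypt_directive -> seal_inventory). Since O(not encrypt_directive) holds, K gives O(seal_inventory).
Premise 5 is O(not publish_roster -> not seal_inventory); contrapositively O(seal_inventory -> publish_roster). Since O(seal_inventory) holds, K gives O(publish_roster).
Premise 8, O(not anonymize_credential -> not publish_roster), contraposes to O(publish_roster -> anonymize_credential); with O(publish_roster) we get O(anonymize_credential).
Premises 1, 2, 3, 9 do not contribute to this derivation.
Hence anonymize_credential is obligatory.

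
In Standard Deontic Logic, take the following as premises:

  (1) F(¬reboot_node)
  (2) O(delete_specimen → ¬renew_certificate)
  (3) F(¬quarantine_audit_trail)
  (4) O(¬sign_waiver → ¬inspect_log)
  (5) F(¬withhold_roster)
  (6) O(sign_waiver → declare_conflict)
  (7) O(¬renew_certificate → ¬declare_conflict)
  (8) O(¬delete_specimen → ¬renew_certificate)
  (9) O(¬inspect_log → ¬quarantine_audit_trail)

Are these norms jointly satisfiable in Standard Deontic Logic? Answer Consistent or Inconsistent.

Inconsistent

By case analysis on delete_specimen: premise 2 gives O(delete_specimen → ¬renew_certificate) and premise 8 gives O(¬delete_specimen → ¬renew_certificate), so O(¬renew_certificate) either way.
Applying K to premise 7 (O(¬renew_certificate → ¬declare_conflict)) and O(¬renew_certificate) yields O(¬declare_conflict).
Premise 6, O(sign_waiver → declare_conflict), contraposes to O(¬declare_conflict → ¬sign_waiver); with O(¬declare_conflict) we get O(¬sign_waiver).
With premise 4, O(¬sign_waiver → ¬inspect_log), the K-axiom yields O(¬inspect_log).
With premise 9, O(¬inspect_log → ¬quarantine_audit_trail), the K-axiom yields O(¬quarantine_audit_trail).
However, F(¬quarantine_audit_trail) at premise 3 amounts to O(quarantine_audit_trail).
We now have both O(¬quarantine_audit_trail) and O(quarantine_audit_trail) — quarantine_audit_trail is simultaneously obligatory and forbidden, violating the D-axiom.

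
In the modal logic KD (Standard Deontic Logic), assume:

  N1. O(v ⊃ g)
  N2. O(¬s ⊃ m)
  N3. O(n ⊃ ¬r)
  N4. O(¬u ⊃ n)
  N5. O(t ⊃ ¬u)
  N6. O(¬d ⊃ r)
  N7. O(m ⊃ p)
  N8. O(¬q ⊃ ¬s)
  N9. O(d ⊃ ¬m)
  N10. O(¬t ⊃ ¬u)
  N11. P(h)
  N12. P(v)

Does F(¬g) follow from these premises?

No

Premise 1 is O(v ⊃ g), but O(v) is not derivable from the premises (the permission P(v) asserts only ¬O(¬v), not O(v)), so it does not yield O(g).
No other premise forces O(g). An ideal world satisfying every premise can still have ¬g true, so F(¬g) is not derivable.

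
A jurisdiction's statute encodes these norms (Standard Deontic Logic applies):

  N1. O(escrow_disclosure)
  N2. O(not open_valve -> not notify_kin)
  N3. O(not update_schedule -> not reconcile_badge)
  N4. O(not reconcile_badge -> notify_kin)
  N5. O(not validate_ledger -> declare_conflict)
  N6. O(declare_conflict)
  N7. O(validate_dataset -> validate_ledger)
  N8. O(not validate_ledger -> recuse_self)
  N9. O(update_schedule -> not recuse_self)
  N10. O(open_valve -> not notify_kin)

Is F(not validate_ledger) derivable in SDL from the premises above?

Premises 2 and 10 cover both cases: O(not open_valve -> not notify_kin) and O(open_valve -> not notify_kin). Since not open_valve ∨ open_valve is a tautology, O(not notify_kin) follows.
Premise 4, O(not reconcile_badge -> notify_kin), contraposes to O(not notify_kin -> reconcile_badge); with O(not notify_kin) we get O(reconcile_badge).
Premise 3 is O(not update_schedule -> not reconcile_badge); contrapositively O(reconcile_badge -> update_schedule). Since O(reconcile_badge) holds, K gives O(update_schedule).
With premise 9, O(update_schedule -> not recuse_self), the K-axiom yields O(not recuse_self).
Premise 8, O(not validate_ledger -> recuse_self), contraposes to O(not recuse_self -> validate_ledger); with O(not recuse_self) we get O(validate_ledger).
Premises 1, 5, 6, 7 do not contribute to this derivation.
So O(validate_ledger) holds, i.e. F(not validate_ledger). The claim follows.

Yes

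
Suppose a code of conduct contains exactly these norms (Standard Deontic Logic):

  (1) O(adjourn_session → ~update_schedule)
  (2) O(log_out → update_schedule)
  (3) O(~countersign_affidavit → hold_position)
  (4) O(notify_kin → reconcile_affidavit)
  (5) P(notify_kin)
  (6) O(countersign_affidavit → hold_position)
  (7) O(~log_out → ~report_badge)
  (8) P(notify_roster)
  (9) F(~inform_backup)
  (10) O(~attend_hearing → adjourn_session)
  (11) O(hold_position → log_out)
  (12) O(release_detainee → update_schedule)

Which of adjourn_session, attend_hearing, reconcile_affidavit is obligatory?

By case analysis on ~countersign_affidavit: premise 3 gives O(~countersign_affidavit → hold_position) and premise 6 gives O(countersign_affidavit → hold_position), so O(hold_position) either way.
With premise 11, O(hold_position → log_out), the K-axiom yields O(log_out).
Premise 2 is O(log_out → update_schedule); since O(log_out), deontic closure gives O(update_schedule).
Premise 1, O(adjourn_session → ~update_schedule), contraposes to O(update_schedule → ~adjourn_session); with O(update_schedule) we get O(~adjourn_session).
The contrapositive of premise 10 (O(~attend_hearing → adjourn_session)) is O(~adjourn_session → attend_hearing), and O(~adjourn_session) is already established, so O(attend_hearing).
So O(attend_hearing) holds — attend_hearing is obligatory. None of the other listed options is made obligatory by any chain of premises.

attend_hearing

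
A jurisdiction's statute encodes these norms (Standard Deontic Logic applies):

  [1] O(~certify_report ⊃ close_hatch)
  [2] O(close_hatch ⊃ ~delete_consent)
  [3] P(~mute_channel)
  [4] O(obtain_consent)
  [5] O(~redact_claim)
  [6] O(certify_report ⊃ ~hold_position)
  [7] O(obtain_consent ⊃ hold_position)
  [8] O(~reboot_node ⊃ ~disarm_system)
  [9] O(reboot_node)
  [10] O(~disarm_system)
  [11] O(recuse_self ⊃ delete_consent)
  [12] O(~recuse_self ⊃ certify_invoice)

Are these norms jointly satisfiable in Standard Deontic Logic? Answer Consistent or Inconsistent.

Premise 8 is O(~reboot_node ⊃ ~disarm_system); even if O(~disarm_system) held, inferring O(~reboot_node) would be affirming the consequent — invalid.
So O(~reboot_node) is not derivable, and the apparent clash with O(reboot_node) does not arise.
A world satisfying every obligation exists (e.g. certify_invoice=true, certify_report=false, close_hatch=true, delete_consent=false, disarm_system=false, hold_position=true, mute_channel=false, obtain_consent=true, reboot_node=true, recuse_self=false, redact_claim=false); no atom is both obligatory and forbidden, so the set is consistent.

Consistent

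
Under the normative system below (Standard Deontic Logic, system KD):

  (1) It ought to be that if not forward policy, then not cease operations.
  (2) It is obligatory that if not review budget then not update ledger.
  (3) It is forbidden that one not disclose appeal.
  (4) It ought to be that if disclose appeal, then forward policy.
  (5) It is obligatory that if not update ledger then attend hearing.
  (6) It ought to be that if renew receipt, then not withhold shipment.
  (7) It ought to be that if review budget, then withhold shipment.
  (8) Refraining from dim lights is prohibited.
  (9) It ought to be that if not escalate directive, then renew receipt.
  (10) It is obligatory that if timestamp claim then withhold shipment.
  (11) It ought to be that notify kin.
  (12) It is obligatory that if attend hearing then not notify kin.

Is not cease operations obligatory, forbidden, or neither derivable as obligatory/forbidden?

Neither

Premise 1 is O(¬forward_policy → ¬cease_operations), but O(¬forward_policy) is not derivable from the premises, so it does not yield O(¬cease_operations).
No premise or chain of K-axiom applications forces O(¬cease_operations), and none forces O(cease_operations). So ¬cease_operations is neither obligatory nor forbidden under these norms.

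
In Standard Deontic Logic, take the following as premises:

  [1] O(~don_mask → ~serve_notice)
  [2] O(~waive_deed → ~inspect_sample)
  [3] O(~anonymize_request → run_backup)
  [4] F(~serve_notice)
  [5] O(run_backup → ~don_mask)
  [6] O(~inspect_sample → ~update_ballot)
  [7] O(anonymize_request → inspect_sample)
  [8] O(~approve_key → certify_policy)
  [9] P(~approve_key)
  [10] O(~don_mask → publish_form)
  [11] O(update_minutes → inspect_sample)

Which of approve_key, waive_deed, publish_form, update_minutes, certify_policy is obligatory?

Premise 4, F(~serve_notice), is equivalent to O(serve_notice).
Premise 1, O(~don_mask → ~serve_notice), contraposes to O(serve_notice → don_mask); with O(serve_notice) we get O(don_mask).
The contrapositive of premise 5 (O(run_backup → ~don_mask)) is O(don_mask → ~run_backup), and O(don_mask) is already established, so O(~run_backup).
The contrapositive of premise 3 (O(~anonymize_request → run_backup)) is O(~run_backup → anonymize_request), and O(~run_backup) is already established, so O(anonymize_request).
Applying K to premise 7 (O(anonymize_request → inspect_sample)) and O(anonymize_request) yields O(inspect_sample).
The contrapositive of premise 2 (O(~waive_deed → ~inspect_sample)) is O(inspect_sample → waive_deed), and O(inspect_sample) is already established, so O(waive_deed).
So O(waive_deed) holds — waive_deed is obligatory. None of the other listed options is made obligatory by any chain of premises.

waive_deed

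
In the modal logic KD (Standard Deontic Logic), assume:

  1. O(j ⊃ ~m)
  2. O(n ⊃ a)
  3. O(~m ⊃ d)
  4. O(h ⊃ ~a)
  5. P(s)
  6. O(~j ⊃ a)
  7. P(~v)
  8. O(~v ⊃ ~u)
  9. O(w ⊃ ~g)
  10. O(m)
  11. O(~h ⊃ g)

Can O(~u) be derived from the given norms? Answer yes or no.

Premise 8 is O(~v ⊃ ~u), but O(~v) is not derivable from the premises (the permission P(~v) asserts only ~O(v), not O(~v)), so it does not yield O(~u).
No other premise forces O(~u). An ideal world satisfying every premise can still have ~u false, so O(~u) is not derivable.

No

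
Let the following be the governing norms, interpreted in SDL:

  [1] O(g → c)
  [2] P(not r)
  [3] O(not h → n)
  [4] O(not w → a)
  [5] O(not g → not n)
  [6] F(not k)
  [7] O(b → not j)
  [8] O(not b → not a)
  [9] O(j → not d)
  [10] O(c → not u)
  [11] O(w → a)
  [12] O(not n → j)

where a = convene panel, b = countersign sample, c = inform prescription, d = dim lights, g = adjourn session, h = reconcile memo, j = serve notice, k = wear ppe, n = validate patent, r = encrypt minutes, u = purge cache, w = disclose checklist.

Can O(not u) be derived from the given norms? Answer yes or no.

Yes

Premises 4 and 11 are O(not w → a) and O(w → a); every ideal world satisfies not w or w, so in either case a holds — hence O(a).
The contrapositive of premise 8 (O(not b → not a)) is O(a → b), and O(a) is already established, so O(b).
Applying K to premise 7 (O(b → not j)) and O(b) yields O(not j).
Premise 12 is O(not n → j); contrapositively O(not j → n). Since O(not j) holds, K gives O(n).
Premise 5 is O(not g → not n); contrapositively O(n → g). Since O(n) holds, K gives O(g).
From O(g) and premise 1, O(g → c), we obtain O(c).
Applying K to premise 10 (O(c → not u)) and O(c) yields O(not u).
Premises 2, 3, 6, 9 do not contribute to this derivation.
So O(not u) follows.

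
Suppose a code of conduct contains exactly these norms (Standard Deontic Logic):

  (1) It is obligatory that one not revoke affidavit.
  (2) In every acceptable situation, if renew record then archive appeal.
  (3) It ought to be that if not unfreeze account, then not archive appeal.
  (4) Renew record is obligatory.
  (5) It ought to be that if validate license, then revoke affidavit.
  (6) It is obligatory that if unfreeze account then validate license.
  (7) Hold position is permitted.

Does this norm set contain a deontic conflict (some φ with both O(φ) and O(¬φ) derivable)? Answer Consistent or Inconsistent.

Premise 1 states O(¬revoke_affidavit) outright.
The contrapositive of premise 5 (O(validate_license → revoke_affidavit)) is O(¬revoke_affidavit → ¬validate_license), and O(¬revoke_affidavit) is already established, so O(¬validate_license).
Premise 6, O(unfreeze_account → validate_license), contraposes to O(¬validate_license → ¬unfreeze_account); with O(¬validate_license) we get O(¬unfreeze_account).
With premise 3, O(¬unfreeze_account → ¬archive_appeal), the K-axiom yields O(¬archive_appeal).
Premise 2 is O(renew_record → archive_appeal); contrapositively O(¬archive_appeal → ¬renew_record). Since O(¬archive_appeal) holds, K gives O(¬renew_record).
However, premise 4 gives O(renew_record).
We now have both O(¬renew_record) and O(renew_record) — renew_record is simultaneously obligatory and forbidden, violating the D-axiom.

Inconsistent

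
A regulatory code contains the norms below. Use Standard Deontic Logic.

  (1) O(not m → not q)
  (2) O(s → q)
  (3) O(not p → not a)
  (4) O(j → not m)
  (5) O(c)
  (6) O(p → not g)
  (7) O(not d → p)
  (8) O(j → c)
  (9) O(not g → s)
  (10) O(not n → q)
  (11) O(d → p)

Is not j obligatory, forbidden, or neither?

By case analysis on d: premise 11 gives O(d → p) and premise 7 gives O(not d → p), so O(p) either way.
Premise 6 is O(p → not g); since O(p), deontic closure gives O(not g).
Premise 9 is O(not g → s); since O(not g), deontic closure gives O(s).
Applying K to premise 2 (O(s → q)) and O(s) yields O(q).
Premise 1 is O(not m → not q); contrapositively O(q → m). Since O(q) holds, K gives O(m).
Premise 4 is O(j → not m); contrapositively O(m → not j). Since O(m) holds, K gives O(not j).
Premises 3, 5, 8, 10 do not contribute to this derivation.
Hence not j is obligatory.

Obligatory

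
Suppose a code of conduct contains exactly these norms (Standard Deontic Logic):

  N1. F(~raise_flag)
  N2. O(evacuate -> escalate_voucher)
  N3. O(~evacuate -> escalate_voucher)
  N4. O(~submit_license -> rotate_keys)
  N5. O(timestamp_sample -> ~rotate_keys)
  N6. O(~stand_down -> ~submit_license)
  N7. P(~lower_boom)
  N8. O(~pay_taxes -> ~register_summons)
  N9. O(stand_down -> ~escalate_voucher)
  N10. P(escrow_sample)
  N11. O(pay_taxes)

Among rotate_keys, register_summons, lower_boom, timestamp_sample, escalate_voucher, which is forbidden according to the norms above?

By case analysis on evacuate: premise 2 gives O(evacuate -> escalate_voucher) and premise 3 gives O(~evacuate -> escalate_voucher), so O(escalate_voucher) either way.
The contrapositive of premise 9 (O(stand_down -> ~escalate_voucher)) is O(escalate_voucher -> ~stand_down), and O(escalate_voucher) is already established, so O(~stand_down).
Premise 6 is O(~stand_down -> ~submit_license); since O(~stand_down), deontic closure gives O(~submit_license).
With premise 4, O(~submit_license -> rotate_keys), the K-axiom yields O(rotate_keys).
Premise 5 is O(timestamp_sample -> ~rotate_keys); contrapositively O(rotate_keys -> ~timestamp_sample). Since O(rotate_keys) holds, K gives O(~timestamp_sample).
So O(~timestamp_sample) holds, i.e. timestamp_sample is forbidden. None of the other listed options is forbidden under the premises.

timestamp_sample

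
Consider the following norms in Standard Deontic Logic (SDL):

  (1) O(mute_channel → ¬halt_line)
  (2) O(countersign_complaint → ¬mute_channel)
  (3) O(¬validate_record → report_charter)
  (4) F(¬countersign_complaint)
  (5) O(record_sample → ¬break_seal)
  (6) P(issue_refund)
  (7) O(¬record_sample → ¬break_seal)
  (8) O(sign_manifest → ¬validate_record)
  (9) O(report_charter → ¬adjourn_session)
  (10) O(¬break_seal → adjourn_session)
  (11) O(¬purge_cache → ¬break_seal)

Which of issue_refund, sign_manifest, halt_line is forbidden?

sign_manifest

By case analysis on record_sample: premise 5 gives O(record_sample → ¬break_seal) and premise 7 gives O(¬record_sample → ¬break_seal), so O(¬break_seal) either way.
From O(¬break_seal) and premise 10, O(¬break_seal → adjourn_session), we obtain O(adjourn_session).
The contrapositive of premise 9 (O(report_charter → ¬adjourn_session)) is O(adjourn_session → ¬report_charter), and O(adjourn_session) is already established, so O(¬report_charter).
Premise 3, O(¬validate_record → report_charter), contraposes to O(¬report_charter → validate_record); with O(¬report_charter) we get O(validate_record).
Premise 8, O(sign_manifest → ¬validate_record), contraposes to O(validate_record → ¬sign_manifest); with O(validate_record) we get O(¬sign_manifest).
So O(¬sign_manifest) holds, i.e. sign_manifest is forbidden. None of the other listed options is forbidden under the premises.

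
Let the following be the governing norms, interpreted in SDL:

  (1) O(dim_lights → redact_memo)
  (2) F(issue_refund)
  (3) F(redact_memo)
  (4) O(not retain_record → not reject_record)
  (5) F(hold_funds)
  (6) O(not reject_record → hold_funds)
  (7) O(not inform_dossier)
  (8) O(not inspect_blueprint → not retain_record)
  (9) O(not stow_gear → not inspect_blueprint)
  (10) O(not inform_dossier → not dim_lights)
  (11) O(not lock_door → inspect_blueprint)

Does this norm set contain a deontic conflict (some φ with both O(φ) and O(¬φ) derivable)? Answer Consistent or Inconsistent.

Premise 1 is O(dim_lights → redact_memo), but O(dim_lights) is not derivable from the premises, so it does not yield O(redact_memo).
So O(redact_memo) is not derivable, and the apparent clash with O(not redact_memo) does not arise.
A world satisfying every obligation exists (e.g. dim_lights=false, hold_funds=false, inform_dossier=false, inspect_blueprint=true, issue_refund=false, lock_door=false, redact_memo=false, reject_record=true, retain_record=true, stow_gear=true); no atom is both obligatory and forbidden, so the set is consistent.

Consistent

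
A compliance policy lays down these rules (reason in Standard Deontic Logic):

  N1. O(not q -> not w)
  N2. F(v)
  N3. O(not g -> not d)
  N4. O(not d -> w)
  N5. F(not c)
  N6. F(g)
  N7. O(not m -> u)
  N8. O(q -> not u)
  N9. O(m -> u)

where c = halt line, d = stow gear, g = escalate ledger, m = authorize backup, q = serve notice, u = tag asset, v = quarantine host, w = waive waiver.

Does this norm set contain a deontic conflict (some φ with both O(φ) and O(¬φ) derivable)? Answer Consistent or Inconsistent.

By case analysis on m: premise 9 gives O(m -> u) and premise 7 gives O(not m -> u), so O(u) either way.
Premise 8 is O(q -> not u); contrapositively O(u -> not q). Since O(u) holds, K gives O(not q).
Applying K to premise 1 (O(not q -> not w)) and O(not q) yields O(not w).
Premise 4 is O(not d -> w); contrapositively O(not w -> d). Since O(not w) holds, K gives O(d).
Premise 3, O(not g -> not d), contraposes to O(d -> g); with O(d) we get O(g).
Yet premise 6 is F(g), i.e. O(not g).
We now have both O(g) and O(not g) — g is simultaneously obligatory and forbidden, violating the D-axiom.

Inconsistent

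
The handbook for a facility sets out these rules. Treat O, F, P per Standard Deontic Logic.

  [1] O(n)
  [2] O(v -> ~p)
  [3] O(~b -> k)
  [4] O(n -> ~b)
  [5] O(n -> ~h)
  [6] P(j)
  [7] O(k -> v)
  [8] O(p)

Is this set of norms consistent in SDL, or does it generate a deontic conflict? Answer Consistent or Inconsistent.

Inconsistent

Premise 8 states O(p) outright.
The contrapositive of premise 2 (O(v -> ~p)) is O(p -> ~v), and O(p) is already established, so O(~v).
Premise 7, O(k -> v), contraposes to O(~v -> ~k); with O(~v) we get O(~k).
Premise 3, O(~b -> k), contraposes to O(~k -> b); with O(~k) we get O(b).
Premise 4 is O(n -> ~b); contrapositively O(b -> ~n). Since O(b) holds, K gives O(~n).
Yet premise 1 states O(n).
We now have both O(~n) and O(n) — n is simultaneously obligatory and forbidden, violating the D-axiom.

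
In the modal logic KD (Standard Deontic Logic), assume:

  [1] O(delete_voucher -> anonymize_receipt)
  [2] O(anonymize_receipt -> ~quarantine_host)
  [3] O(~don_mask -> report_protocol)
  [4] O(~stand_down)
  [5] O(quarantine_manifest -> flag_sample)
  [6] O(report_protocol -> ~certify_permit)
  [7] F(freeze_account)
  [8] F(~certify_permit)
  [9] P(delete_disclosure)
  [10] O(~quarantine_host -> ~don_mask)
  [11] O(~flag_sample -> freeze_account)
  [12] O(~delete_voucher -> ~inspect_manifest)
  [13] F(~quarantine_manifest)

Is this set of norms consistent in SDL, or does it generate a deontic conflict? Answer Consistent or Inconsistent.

Consistent

Premise 11 is O(~flag_sample -> freeze_account), but O(~flag_sample) is not derivable from the premises, so it does not yield O(freeze_account).
So O(freeze_account) is not derivable, and the apparent clash with O(~freeze_account) does not arise.
A world satisfying every obligation exists (e.g. anonymize_receipt=false, certify_permit=true, delete_disclosure=false, delete_voucher=false, don_mask=true, flag_sample=true, freeze_account=false, inspect_manifest=false, quarantine_host=true, quarantine_manifest=true, report_protocol=false, stand_down=false); no atom is both obligatory and forbidden, so the set is consistent.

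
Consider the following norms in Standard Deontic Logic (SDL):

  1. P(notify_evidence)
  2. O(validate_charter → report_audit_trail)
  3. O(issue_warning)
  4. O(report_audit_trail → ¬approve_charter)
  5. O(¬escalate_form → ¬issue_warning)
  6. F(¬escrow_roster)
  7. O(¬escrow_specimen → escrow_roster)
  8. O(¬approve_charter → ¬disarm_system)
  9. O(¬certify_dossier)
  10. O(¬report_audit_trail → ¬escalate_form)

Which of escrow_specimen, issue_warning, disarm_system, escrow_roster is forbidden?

disarm_system

From premise 3 we have O(issue_warning).
The contrapositive of premise 5 (O(¬escalate_form → ¬issue_warning)) is O(issue_warning → escalate_form), and O(issue_warning) is already established, so O(escalate_form).
Premise 10 is O(¬report_audit_trail → ¬escalate_form); contrapositively O(escalate_form → report_audit_trail). Since O(escalate_form) holds, K gives O(report_audit_trail).
Applying K to premise 4 (O(report_audit_trail → ¬approve_charter)) and O(report_audit_trail) yields O(¬approve_charter).
Applying K to premise 8 (O(¬approve_charter → ¬disarm_system)) and O(¬approve_charter) yields O(¬disarm_system).
So O(¬disarm_system) holds, i.e. disarm_system is forbidden. None of the other listed options is forbidden under the premises.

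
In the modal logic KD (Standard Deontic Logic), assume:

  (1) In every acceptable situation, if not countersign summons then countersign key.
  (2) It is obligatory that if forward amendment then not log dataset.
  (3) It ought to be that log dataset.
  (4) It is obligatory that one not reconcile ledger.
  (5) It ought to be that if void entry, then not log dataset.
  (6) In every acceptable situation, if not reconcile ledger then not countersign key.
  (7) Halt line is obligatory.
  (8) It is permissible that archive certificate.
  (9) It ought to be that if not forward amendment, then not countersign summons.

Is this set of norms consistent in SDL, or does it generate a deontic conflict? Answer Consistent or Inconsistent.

Inconsistent

Premise 4 gives O(¬reconcile_ledger).
From O(¬reconcile_ledger) and premise 6, O(¬reconcile_ledger → ¬countersign_key), we obtain O(¬countersign_key).
Premise 1 is O(¬countersign_summons → countersign_key); contrapositively O(¬countersign_key → countersign_summons). Since O(¬countersign_key) holds, K gives O(countersign_summons).
Premise 9 is O(¬forward_amendment → ¬countersign_summons); contrapositively O(countersign_summons → forward_amendment). Since O(countersign_summons) holds, K gives O(forward_amendment).
With premise 2, O(forward_amendment → ¬log_dataset), the K-axiom yields O(¬log_dataset).
However, premise 3 gives O(log_dataset).
We now have both O(¬log_dataset) and O(log_dataset) — log_dataset is simultaneously obligatory and forbidden, violating the D-axiom.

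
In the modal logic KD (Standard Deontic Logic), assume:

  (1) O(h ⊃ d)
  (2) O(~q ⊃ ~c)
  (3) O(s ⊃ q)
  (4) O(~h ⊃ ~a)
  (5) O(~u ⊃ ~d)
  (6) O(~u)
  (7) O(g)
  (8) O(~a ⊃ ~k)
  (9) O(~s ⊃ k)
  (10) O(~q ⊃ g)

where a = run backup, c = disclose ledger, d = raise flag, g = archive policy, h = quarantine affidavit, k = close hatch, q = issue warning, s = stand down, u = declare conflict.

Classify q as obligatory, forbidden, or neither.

Obligatory

From premise 6 we have O(~u).
Applying K to premise 5 (O(~u ⊃ ~d)) and O(~u) yields O(~d).
The contrapositive of premise 1 (O(h ⊃ d)) is O(~d ⊃ ~h), and O(~d) is already established, so O(~h).
With premise 4, O(~h ⊃ ~a), the K-axiom yields O(~a).
Premise 8 is O(~a ⊃ ~k); since O(~a), deontic closure gives O(~k).
The contrapositive of premise 9 (O(~s ⊃ k)) is O(~k ⊃ s), and O(~k) is already established, so O(s).
Applying K to premise 3 (O(s ⊃ q)) and O(s) yields O(q).
Premises 2, 7, 10 do not contribute to this derivation.
Hence q is obligatory.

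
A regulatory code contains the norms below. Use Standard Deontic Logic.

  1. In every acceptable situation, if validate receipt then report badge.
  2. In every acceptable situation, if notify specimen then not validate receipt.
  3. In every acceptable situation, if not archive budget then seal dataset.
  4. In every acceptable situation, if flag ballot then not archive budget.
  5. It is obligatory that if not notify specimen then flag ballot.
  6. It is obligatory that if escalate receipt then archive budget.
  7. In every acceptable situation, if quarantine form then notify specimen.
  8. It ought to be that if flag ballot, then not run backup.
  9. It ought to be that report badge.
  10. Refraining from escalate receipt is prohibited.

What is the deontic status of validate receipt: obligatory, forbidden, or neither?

Premise 10 is F(¬escalate_receipt), i.e. O(escalate_receipt).
Applying K to premise 6 (O(escalate_receipt → archive_budget)) and O(escalate_receipt) yields O(archive_budget).
Premise 4, O(flag_ballot → ¬archive_budget), contraposes to O(archive_budget → ¬flag_ballot); with O(archive_budget) we get O(¬flag_ballot).
Premise 5, O(¬notify_specimen → flag_ballot), contraposes to O(¬flag_ballot → notify_specimen); with O(¬flag_ballot) we get O(notify_specimen).
Applying K to premise 2 (O(notify_specimen → ¬validate_receipt)) and O(notify_specimen) yields O(¬validate_receipt).
Premises 1, 3, 7, 8, 9 do not contribute to this derivation.
Thus O(¬validate_receipt), which is F(validate_receipt): validate_receipt is forbidden.

Forbidden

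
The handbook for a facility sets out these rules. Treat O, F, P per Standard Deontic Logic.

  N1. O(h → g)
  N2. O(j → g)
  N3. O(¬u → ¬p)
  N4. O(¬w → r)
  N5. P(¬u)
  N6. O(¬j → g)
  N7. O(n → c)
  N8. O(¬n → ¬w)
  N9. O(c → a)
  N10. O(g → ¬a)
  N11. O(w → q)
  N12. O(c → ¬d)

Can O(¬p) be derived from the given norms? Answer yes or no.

No

Premise 3 is O(¬u → ¬p), but O(¬u) is not derivable from the premises (the permission P(¬u) asserts only ¬O(u), not O(¬u)), so it does not yield O(¬p).
No other premise forces O(¬p). An ideal world satisfying every premise can still have ¬p false, so O(¬p) is not derivable.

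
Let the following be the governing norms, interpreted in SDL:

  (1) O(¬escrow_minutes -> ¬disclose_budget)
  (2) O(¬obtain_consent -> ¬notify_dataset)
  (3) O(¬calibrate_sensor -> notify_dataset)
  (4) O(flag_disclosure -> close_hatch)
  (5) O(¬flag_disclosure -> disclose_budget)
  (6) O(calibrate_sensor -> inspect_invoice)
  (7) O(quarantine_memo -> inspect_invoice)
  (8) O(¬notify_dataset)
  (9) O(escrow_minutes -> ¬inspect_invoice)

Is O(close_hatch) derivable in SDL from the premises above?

Yes

From premise 8 we have O(¬notify_dataset).
The contrapositive of premise 3 (O(¬calibrate_sensor -> notify_dataset)) is O(¬notify_dataset -> calibrate_sensor), and O(¬notify_dataset) is already established, so O(calibrate_sensor).
Premise 6 is O(calibrate_sensor -> inspect_invoice); since O(calibrate_sensor), deontic closure gives O(inspect_invoice).
Premise 9, O(escrow_minutes -> ¬inspect_invoice), contraposes to O(inspect_invoice -> ¬escrow_minutes); with O(inspect_invoice) we get O(¬escrow_minutes).
Premise 1 is O(¬escrow_minutes -> ¬disclose_budget); since O(¬escrow_minutes), deontic closure gives O(¬disclose_budget).
Premise 5, O(¬flag_disclosure -> disclose_budget), contraposes to O(¬disclose_budget -> flag_disclosure); with O(¬disclose_budget) we get O(flag_disclosure).
Premise 4 is O(flag_disclosure -> close_hatch); since O(flag_disclosure), deontic closure gives O(close_hatch).
Premises 2, 7 do not contribute to this derivation.
So O(close_hatch) follows.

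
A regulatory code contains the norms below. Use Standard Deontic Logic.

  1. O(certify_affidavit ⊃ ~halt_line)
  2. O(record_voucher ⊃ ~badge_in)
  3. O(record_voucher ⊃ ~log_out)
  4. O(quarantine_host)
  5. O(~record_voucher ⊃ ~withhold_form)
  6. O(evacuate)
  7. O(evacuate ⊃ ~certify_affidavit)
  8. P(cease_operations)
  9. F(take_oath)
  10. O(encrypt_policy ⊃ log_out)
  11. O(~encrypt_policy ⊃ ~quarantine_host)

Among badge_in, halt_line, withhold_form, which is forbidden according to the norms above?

Premise 4 states O(quarantine_host) outright.
Premise 11, O(~encrypt_policy ⊃ ~quarantine_host), contraposes to O(quarantine_host ⊃ encrypt_policy); with O(quarantine_host) we get O(encrypt_policy).
Applying K to premise 10 (O(encrypt_policy ⊃ log_out)) and O(encrypt_policy) yields O(log_out).
Premise 3, O(record_voucher ⊃ ~log_out), contraposes to O(log_out ⊃ ~record_voucher); with O(log_out) we get O(~record_voucher).
Premise 5 is O(~record_voucher ⊃ ~withhold_form); since O(~record_voucher), deontic closure gives O(~withhold_form).
So O(~withhold_form) holds, i.e. withhold_form is forbidden. None of the other listed options is forbidden under the premises.

withhold_form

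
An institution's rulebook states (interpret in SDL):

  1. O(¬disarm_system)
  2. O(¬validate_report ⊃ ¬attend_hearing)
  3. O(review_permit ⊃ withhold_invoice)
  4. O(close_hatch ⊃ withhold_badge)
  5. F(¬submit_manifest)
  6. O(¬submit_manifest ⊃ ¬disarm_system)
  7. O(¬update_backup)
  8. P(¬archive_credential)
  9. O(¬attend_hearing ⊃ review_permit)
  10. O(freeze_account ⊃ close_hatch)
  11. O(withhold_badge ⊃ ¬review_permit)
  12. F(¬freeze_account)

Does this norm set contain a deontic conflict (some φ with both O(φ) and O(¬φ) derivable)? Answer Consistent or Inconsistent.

Consistent

Premise 6 is O(¬submit_manifest ⊃ ¬disarm_system); even if O(¬disarm_system) held, inferring O(¬submit_manifest) would be affirming the consequent — invalid.
So O(¬submit_manifest) is not derivable, and the apparent clash with O(submit_manifest) does not arise.
A world satisfying every obligation exists (e.g. archive_credential=false, attend_hearing=true, close_hatch=true, disarm_system=false, freeze_account=true, review_permit=false, submit_manifest=true, update_backup=false, validate_report=true, withhold_badge=true, withhold_invoice=false); no atom is both obligatory and forbidden, so the set is consistent.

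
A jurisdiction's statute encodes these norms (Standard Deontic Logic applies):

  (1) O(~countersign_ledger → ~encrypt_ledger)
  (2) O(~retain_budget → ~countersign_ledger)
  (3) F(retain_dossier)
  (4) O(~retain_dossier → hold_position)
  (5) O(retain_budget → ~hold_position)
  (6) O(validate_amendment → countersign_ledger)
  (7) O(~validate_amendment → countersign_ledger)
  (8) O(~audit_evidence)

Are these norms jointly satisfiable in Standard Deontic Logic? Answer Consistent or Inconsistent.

Premises 6 and 7 are O(validate_amendment → countersign_ledger) and O(~validate_amendment → countersign_ledger); every ideal world satisfies validate_amendment or ~validate_amendment, so in either case countersign_ledger holds — hence O(countersign_ledger).
Premise 2 is O(~retain_budget → ~countersign_ledger); contrapositively O(countersign_ledger → retain_budget). Since O(countersign_ledger) holds, K gives O(retain_budget).
From O(retain_budget) and premise 5, O(retain_budget → ~hold_position), we obtain O(~hold_position).
Premise 4, O(~retain_dossier → hold_position), contraposes to O(~hold_position → retain_dossier); with O(~hold_position) we get O(retain_dossier).
But premise 3, F(retain_dossier), means O(~retain_dossier).
We now have both O(retain_dossier) and O(~retain_dossier) — retain_dossier is simultaneously obligatory and forbidden, violating the D-axiom.

Inconsistent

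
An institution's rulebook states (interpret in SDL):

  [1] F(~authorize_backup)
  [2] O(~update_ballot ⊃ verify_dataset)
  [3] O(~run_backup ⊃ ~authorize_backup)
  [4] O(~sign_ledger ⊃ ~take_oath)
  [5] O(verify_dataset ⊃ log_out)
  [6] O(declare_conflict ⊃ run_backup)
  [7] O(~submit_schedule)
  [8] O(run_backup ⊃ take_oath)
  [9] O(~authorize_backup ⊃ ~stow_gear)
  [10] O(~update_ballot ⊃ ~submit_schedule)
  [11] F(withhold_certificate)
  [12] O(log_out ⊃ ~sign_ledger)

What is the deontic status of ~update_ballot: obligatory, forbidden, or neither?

Premise 1, F(~authorize_backup), is equivalent to O(authorize_backup).
Premise 3, O(~run_backup ⊃ ~authorize_backup), contraposes to O(authorize_backup ⊃ run_backup); with O(authorize_backup) we get O(run_backup).
Premise 8 is O(run_backup ⊃ take_oath); since O(run_backup), deontic closure gives O(take_oath).
Premise 4, O(~sign_ledger ⊃ ~take_oath), contraposes to O(take_oath ⊃ sign_ledger); with O(take_oath) we get O(sign_ledger).
The contrapositive of premise 12 (O(log_out ⊃ ~sign_ledger)) is O(sign_ledger ⊃ ~log_out), and O(sign_ledger) is already established, so O(~log_out).
Premise 5, O(verify_dataset ⊃ log_out), contraposes to O(~log_out ⊃ ~verify_dataset); with O(~log_out) we get O(~verify_dataset).
Premise 2, O(~update_ballot ⊃ verify_dataset), contraposes to O(~verify_dataset ⊃ update_ballot); with O(~verify_dataset) we get O(update_ballot).
Premises 6, 7, 9, 10, 11 do not contribute to this derivation.
Thus O(update_ballot), which is F(~update_ballot): ~update_ballot is forbidden.

Forbidden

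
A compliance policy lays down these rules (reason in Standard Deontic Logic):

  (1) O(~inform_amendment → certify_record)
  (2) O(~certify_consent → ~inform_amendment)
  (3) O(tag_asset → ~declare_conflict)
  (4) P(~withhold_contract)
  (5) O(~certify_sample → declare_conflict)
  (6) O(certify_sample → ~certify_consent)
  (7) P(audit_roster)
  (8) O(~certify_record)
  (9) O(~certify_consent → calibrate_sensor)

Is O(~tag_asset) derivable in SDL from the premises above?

From premise 8 we have O(~certify_record).
Premise 1 is O(~inform_amendment → certify_record); contrapositively O(~certify_record → inform_amendment). Since O(~certify_record) holds, K gives O(inform_amendment).
Premise 2, O(~certify_consent → ~inform_amendment), contraposes to O(inform_amendment → certify_consent); with O(inform_amendment) we get O(certify_consent).
Premise 6, O(certify_sample → ~certify_consent), contraposes to O(certify_consent → ~certify_sample); with O(certify_consent) we get O(~certify_sample).
Applying K to premise 5 (O(~certify_sample → declare_conflict)) and O(~certify_sample) yields O(declare_conflict).
Premise 3, O(tag_asset → ~declare_conflict), contraposes to O(declare_conflict → ~tag_asset); with O(declare_conflict) we get O(~tag_asset).
Premises 4, 7, 9 do not contribute to this derivation.
So O(~tag_asset) follows.

Yes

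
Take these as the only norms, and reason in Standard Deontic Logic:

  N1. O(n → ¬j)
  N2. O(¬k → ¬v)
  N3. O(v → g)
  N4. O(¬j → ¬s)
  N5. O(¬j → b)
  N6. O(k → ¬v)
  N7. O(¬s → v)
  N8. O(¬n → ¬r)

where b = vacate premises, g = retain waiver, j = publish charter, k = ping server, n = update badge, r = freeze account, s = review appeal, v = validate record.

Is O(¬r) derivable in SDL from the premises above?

By case analysis on k: premise 6 gives O(k → ¬v) and premise 2 gives O(¬k → ¬v), so O(¬v) either way.
Premise 7 is O(¬s → v); contrapositively O(¬v → s). Since O(¬v) holds, K gives O(s).
Premise 4, O(¬j → ¬s), contraposes to O(s → j); with O(s) we get O(j).
Premise 1 is O(n → ¬j); contrapositively O(j → ¬n). Since O(j) holds, K gives O(¬n).
From O(¬n) and premise 8, O(¬n → ¬r), we obtain O(¬r).
Premises 3, 5 do not contribute to this derivation.
So O(¬r) follows.

Yes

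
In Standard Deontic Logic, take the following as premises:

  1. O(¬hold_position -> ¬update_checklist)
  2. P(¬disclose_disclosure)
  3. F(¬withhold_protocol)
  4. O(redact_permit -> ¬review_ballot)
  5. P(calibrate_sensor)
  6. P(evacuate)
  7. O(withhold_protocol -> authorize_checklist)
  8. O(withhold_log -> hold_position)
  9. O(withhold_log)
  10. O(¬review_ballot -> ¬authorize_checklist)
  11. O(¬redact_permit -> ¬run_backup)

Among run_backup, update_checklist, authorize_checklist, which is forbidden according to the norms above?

Premise 3, F(¬withhold_protocol), is equivalent to O(withhold_protocol).
With premise 7, O(withhold_protocol -> authorize_checklist), the K-axiom yields O(authorize_checklist).
Premise 10 is O(¬review_ballot -> ¬authorize_checklist); contrapositively O(authorize_checklist -> review_ballot). Since O(authorize_checklist) holds, K gives O(review_ballot).
The contrapositive of premise 4 (O(redact_permit -> ¬review_ballot)) is O(review_ballot -> ¬redact_permit), and O(review_ballot) is already established, so O(¬redact_permit).
Premise 11 is O(¬redact_permit -> ¬run_backup); since O(¬redact_permit), deontic closure gives O(¬run_backup).
So O(¬run_backup) holds, i.e. run_backup is forbidden. None of the other listed options is forbidden under the premises.

run_backup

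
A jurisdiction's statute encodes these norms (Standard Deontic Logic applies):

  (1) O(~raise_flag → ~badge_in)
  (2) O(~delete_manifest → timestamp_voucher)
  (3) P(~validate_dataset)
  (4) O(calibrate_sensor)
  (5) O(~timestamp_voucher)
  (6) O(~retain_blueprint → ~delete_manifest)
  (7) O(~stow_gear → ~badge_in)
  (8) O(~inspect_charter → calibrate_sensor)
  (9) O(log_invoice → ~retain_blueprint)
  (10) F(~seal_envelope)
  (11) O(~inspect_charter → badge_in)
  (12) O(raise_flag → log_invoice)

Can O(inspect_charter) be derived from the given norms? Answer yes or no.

Yes

From premise 5 we have O(~timestamp_voucher).
Premise 2 is O(~delete_manifest → timestamp_voucher); contrapositively O(~timestamp_voucher → delete_manifest). Since O(~timestamp_voucher) holds, K gives O(delete_manifest).
The contrapositive of premise 6 (O(~retain_blueprint → ~delete_manifest)) is O(delete_manifest → retain_blueprint), and O(delete_manifest) is already established, so O(retain_blueprint).
Premise 9 is O(log_invoice → ~retain_blueprint); contrapositively O(retain_blueprint → ~log_invoice). Since O(retain_blueprint) holds, K gives O(~log_invoice).
Premise 12, O(raise_flag → log_invoice), contraposes to O(~log_invoice → ~raise_flag); with O(~log_invoice) we get O(~raise_flag).
Applying K to premise 1 (O(~raise_flag → ~badge_in)) and O(~raise_flag) yields O(~badge_in).
The contrapositive of premise 11 (O(~inspect_charter → badge_in)) is O(~badge_in → inspect_charter), and O(~badge_in) is already established, so O(inspect_charter).
Premises 3, 4, 7, 8, 10 do not contribute to this derivation.
So O(inspect_charter) follows.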